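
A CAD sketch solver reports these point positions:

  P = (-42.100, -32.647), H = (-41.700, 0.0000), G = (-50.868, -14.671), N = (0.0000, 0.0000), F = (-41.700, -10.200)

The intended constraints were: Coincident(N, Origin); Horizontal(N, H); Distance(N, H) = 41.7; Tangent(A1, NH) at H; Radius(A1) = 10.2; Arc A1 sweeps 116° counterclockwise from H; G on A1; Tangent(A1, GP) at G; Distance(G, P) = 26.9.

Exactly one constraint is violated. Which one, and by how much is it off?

Distance(G, P) = 26.9 — off by 6.90.

N = (0.00, 0.00) ✓; N.y = 0.00, H.y = 0.00 ✓; |NH| = 41.70 ✓; ∠(FH, HN) = 90.00° ✓; |FH| = 10.20 ✓; bearing(F→G) − bearing(F→H) = 116.0° ✓; |FG| = 10.20 ✓; ∠(FG, GP) = 90.00° ✓; |GP| = 20.00 ✗.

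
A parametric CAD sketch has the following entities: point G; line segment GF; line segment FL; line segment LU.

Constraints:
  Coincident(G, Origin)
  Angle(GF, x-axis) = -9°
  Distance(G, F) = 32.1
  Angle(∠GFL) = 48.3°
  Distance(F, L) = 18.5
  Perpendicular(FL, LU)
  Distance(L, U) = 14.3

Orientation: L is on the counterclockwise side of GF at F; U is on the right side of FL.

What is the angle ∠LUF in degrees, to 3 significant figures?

52.3°

G is at the origin; GF runs at -9.0° with length 32.1, so F = 32.1·(cos -9.0°, sin -9.0°) = (31.7, -5.02). ∠GFL = 48.3°, so FL runs at -9.0° + (180° − 48.3°) = 123° from the x-axis; with |FL| = 18.5, L = F + 18.5·(cos 123°, sin 123°) = (21.7, 10.5). The perpendicularity gives LU at right angles to FL; with |LU| = 14.3 on the right of FL, U = L + 14.3·(0.842, 0.540) = (33.7, 18.3). Then cos ∠LUF = UL·UF / (|UL||UF|), giving 52.3°.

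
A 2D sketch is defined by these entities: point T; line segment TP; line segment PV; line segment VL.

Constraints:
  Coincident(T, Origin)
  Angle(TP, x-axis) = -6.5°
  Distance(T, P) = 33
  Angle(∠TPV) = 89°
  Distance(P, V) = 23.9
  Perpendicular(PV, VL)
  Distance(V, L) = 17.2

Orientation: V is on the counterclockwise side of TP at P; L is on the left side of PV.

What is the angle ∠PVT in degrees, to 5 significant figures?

54.744°

T is at the origin; TP runs at -6.5° with length 33.0, so P = 33.0·(cos -6.5°, sin -6.5°) = (32.788, -3.7357). ∠TPV = 89.0°, so PV runs at -6.5° + (180° − 89.0°) = 84.500° from the x-axis; with |PV| = 23.9, V = P + 23.9·(cos 84.500°, sin 84.500°) = (35.079, 20.054). Then cos ∠PVT = VP·VT / (|VP||VT|), giving 54.744°.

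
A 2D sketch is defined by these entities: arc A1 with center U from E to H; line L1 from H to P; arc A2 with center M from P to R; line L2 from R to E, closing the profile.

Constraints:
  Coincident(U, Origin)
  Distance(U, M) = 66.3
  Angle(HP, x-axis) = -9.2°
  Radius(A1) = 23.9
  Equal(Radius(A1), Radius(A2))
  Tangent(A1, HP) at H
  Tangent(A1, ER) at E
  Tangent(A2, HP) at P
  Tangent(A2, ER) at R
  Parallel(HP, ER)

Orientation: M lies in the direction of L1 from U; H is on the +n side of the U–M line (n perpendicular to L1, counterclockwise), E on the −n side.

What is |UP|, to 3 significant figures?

70.5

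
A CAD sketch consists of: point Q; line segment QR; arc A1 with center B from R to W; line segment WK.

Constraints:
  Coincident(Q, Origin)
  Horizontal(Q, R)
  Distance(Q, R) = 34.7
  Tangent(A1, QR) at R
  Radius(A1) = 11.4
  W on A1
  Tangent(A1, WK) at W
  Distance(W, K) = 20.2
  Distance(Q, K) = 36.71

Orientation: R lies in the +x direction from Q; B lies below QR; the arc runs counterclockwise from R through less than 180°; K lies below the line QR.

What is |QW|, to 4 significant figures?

25.45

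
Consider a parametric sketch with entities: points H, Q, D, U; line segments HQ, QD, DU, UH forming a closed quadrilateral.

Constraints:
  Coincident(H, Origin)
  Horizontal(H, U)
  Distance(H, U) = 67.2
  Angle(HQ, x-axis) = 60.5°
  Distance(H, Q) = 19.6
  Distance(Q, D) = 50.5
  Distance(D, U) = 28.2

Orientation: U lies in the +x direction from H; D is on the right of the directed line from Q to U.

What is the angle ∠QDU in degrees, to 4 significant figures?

95.18°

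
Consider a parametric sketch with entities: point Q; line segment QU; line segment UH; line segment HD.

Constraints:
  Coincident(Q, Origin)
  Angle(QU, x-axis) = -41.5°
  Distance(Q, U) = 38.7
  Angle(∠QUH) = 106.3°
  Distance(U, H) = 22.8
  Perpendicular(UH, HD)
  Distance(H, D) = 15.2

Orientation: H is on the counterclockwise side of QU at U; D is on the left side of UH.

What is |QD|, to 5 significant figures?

40.183

Q is at the origin; QU runs at -41.5° with length 38.7, so U = 38.7·(cos -41.5°, sin -41.5°) = (28.985, -25.643). ∠QUH = 106.3°, so UH runs at -41.5° + (180° − 106.3°) = 32.200° from the x-axis; with |UH| = 22.8, H = U + 22.8·(cos 32.200°, sin 32.200°) = (48.278, -13.494). UH is perpendicular to HD; with |HD| = 15.2 on the left of UH, D = H + 15.2·(-0.53288, 0.84619) = (40.178, -0.63168). Then |QD| = |D − Q| = 40.183.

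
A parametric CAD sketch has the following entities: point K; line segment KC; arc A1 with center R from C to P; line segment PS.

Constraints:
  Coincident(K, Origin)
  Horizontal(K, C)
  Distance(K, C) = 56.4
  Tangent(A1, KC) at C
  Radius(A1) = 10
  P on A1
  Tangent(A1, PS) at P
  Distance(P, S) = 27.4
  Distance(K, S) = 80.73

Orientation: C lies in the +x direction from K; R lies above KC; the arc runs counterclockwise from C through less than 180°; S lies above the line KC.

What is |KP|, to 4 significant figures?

66.44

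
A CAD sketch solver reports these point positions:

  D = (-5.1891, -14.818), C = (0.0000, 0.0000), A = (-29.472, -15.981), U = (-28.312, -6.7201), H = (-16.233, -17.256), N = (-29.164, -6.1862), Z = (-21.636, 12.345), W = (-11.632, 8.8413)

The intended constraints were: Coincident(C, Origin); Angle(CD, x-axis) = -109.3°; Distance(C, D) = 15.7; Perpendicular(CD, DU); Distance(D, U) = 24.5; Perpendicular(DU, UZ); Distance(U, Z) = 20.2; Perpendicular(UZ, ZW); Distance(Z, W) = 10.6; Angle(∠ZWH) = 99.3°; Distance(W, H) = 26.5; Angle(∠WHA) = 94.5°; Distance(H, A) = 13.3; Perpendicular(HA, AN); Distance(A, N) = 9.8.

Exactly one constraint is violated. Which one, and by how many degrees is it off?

Perpendicular(HA, AN) — off by 3.70°.

C = (0.00, 0.00) ✓; CD at -109.3° ✓; |CD| = 15.70 ✓; ∠(CD, DU) = 90.00° ✓; |DU| = 24.50 ✓; ∠(DU, UZ) = 90.00° ✓; |UZ| = 20.20 ✓; ∠(UZ, ZW) = 90.00° ✓; |ZW| = 10.60 ✓; ∠ZWH = 99.30° ✓; |WH| = 26.50 ✓; ∠WHA = 94.50° ✓; |HA| = 13.30 ✓; ∠(HA, AN) = 86.30° ✗; |AN| = 9.800 ✓.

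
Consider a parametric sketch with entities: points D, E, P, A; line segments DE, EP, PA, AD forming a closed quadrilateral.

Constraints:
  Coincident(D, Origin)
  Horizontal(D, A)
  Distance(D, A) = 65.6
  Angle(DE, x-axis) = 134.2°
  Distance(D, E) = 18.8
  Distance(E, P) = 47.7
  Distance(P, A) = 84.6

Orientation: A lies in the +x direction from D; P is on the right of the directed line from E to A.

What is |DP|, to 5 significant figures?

36.174

Checks: |EP| = 47.70 ✓; |PA| = 84.60 ✓.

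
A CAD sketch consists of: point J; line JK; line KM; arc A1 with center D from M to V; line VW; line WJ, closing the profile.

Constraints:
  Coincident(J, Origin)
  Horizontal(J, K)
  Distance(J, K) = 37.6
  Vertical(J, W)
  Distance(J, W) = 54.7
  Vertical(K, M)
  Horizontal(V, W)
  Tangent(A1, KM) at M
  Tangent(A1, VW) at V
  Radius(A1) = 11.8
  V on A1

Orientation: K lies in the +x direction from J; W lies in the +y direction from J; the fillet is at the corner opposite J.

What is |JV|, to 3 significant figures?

60.5

J is at the origin; JK is horizontal with |JK| = 37.6 and K on the +x side, so K = (37.6, 0.00). J and W share the same x with |JW| = 54.7 and W on the +y side, so W = (0.00, 54.7). The virtual corner opposite J is at (37.6, 54.7). Since A1 is tangent to KM there, DM ⟂ KM and tangency of A1 to VW means the radius DV is perpendicular to VW, with radius 11.8, so the center D sits 11.8 in from both sides at D = (25.8, 42.9). That places the tangent points at M = (37.6, 42.9) on KM and V = (25.8, 54.7) on VW. Then |JV| = |V − J| = 60.5.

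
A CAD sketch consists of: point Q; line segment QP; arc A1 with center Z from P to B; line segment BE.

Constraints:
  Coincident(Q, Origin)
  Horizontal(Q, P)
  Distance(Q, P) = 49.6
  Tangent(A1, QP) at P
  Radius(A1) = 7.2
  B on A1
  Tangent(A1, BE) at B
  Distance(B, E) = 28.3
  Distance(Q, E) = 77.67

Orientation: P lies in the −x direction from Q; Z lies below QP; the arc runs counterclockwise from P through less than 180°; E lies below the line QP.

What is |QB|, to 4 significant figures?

54.90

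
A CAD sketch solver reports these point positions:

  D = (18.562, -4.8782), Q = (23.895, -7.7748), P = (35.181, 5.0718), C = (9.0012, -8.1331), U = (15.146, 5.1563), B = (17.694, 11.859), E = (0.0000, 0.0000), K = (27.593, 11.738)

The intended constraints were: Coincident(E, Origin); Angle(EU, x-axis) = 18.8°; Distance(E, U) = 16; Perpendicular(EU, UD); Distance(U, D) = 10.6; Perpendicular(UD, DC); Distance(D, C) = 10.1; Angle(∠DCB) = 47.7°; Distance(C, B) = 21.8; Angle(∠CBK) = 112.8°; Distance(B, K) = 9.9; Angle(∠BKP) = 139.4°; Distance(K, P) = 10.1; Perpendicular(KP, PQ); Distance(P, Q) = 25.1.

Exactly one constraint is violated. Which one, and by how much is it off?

Distance(P, Q) = 25.1 — off by 8.00.

E = (0.00, 0.00) ✓; EU at 18.80° ✓; |EU| = 16.00 ✓; ∠(EU, UD) = 90.00° ✓; |UD| = 10.60 ✓; ∠(UD, DC) = 90.00° ✓; |DC| = 10.10 ✓; ∠DCB = 47.70° ✓; |CB| = 21.80 ✓; ∠CBK = 112.8° ✓; |BK| = 9.900 ✓; ∠BKP = 139.4° ✓; |KP| = 10.10 ✓; ∠(KP, PQ) = 90.00° ✓; |PQ| = 17.10 ✗.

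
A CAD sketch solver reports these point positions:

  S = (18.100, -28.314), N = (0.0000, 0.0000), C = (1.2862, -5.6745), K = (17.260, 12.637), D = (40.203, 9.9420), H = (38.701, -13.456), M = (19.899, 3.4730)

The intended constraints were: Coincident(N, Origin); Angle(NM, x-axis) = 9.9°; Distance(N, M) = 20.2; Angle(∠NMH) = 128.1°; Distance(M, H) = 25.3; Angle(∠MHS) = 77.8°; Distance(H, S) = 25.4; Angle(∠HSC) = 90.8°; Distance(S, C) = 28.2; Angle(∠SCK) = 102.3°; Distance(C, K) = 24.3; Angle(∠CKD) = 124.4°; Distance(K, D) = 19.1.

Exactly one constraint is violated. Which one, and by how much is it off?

Distance(K, D) = 19.1 — off by 4.00.

N = (0.00, 0.00) ✓; NM at 9.900° ✓; |NM| = 20.20 ✓; ∠NMH = 128.1° ✓; |MH| = 25.30 ✓; ∠MHS = 77.80° ✓; |HS| = 25.40 ✓; ∠HSC = 90.80° ✓; |SC| = 28.20 ✓; ∠SCK = 102.3° ✓; |CK| = 24.30 ✓; ∠CKD = 124.4° ✓; |KD| = 23.10 ✗.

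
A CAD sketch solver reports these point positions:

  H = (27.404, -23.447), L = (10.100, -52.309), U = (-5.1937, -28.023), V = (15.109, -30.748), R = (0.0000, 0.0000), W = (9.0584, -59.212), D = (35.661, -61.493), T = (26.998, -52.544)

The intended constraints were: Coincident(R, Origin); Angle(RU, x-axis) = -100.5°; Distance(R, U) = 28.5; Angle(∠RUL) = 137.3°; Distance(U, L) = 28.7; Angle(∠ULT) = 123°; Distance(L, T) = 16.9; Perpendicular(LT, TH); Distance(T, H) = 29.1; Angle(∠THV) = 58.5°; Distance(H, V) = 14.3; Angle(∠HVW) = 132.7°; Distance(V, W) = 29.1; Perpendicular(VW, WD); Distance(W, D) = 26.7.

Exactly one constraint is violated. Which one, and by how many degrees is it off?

Perpendicular(VW, WD) — off by 7.10°.

R = (0.00, 0.00) ✓; RU at -100.5° ✓; |RU| = 28.50 ✓; ∠RUL = 137.3° ✓; |UL| = 28.70 ✓; ∠ULT = 123.0° ✓; |LT| = 16.90 ✓; ∠(LT, TH) = 90.00° ✓; |TH| = 29.10 ✓; ∠THV = 58.50° ✓; |HV| = 14.30 ✓; ∠HVW = 132.7° ✓; |VW| = 29.10 ✓; ∠(VW, WD) = 97.10° ✗; |WD| = 26.70 ✓.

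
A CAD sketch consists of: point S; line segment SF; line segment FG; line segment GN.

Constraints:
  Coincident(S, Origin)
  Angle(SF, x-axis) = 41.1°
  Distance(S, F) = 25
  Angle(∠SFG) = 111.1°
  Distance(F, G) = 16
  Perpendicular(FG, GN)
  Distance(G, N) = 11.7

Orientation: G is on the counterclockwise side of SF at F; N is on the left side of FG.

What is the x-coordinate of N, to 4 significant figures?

2.372

∠SFG = 111.1°, so FG runs at 41.1° + (180° − 111.1°) = 110.0° from the x-axis; with |FG| = 16.0, G = F + 16.0·(cos 110.0°, sin 110.0°) = (13.37, 31.47). FG ⟂ GN; with |GN| = 11.7 on the left of FG, N = G + 11.7·(-0.9397, -0.3420) = (2.372, 27.47). So N.x = 2.372.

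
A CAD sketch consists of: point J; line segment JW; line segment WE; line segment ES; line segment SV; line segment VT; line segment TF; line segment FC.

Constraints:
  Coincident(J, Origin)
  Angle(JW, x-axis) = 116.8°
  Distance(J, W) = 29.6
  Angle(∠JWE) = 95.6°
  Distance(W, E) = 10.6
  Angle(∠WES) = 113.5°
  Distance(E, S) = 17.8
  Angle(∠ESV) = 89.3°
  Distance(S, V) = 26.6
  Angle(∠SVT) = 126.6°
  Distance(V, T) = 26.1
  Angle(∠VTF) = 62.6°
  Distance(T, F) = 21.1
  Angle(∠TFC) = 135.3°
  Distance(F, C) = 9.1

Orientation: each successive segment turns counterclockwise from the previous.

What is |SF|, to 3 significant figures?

32.4

∠SVT = 126.6° gives VT at 51.8° from the x-axis; with |VT| = 26.1, T = (18.8, 24.6). ∠VTF = 62.6° gives TF at 169° from the x-axis; with |TF| = 21.1, F = (-1.94, 28.5). Then |SF| = |F − S| = 32.4.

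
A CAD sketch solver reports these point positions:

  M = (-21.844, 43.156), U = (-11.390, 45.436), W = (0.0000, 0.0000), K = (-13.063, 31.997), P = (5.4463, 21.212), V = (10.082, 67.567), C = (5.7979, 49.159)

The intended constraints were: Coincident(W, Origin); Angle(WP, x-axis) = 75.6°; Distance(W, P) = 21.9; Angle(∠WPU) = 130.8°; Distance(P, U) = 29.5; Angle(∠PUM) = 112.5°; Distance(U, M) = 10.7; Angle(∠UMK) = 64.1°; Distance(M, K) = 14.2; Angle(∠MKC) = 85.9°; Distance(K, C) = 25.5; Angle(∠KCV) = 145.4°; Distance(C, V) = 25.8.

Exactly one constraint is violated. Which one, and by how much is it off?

Distance(C, V) = 25.8 — off by 6.90.

W = (0.00, 0.00) ✓; WP at 75.60° ✓; |WP| = 21.90 ✓; ∠WPU = 130.8° ✓; |PU| = 29.50 ✓; ∠PUM = 112.5° ✓; |UM| = 10.70 ✓; ∠UMK = 64.10° ✓; |MK| = 14.20 ✓; ∠MKC = 85.90° ✓; |KC| = 25.50 ✓; ∠KCV = 145.4° ✓; |CV| = 18.90 ✗.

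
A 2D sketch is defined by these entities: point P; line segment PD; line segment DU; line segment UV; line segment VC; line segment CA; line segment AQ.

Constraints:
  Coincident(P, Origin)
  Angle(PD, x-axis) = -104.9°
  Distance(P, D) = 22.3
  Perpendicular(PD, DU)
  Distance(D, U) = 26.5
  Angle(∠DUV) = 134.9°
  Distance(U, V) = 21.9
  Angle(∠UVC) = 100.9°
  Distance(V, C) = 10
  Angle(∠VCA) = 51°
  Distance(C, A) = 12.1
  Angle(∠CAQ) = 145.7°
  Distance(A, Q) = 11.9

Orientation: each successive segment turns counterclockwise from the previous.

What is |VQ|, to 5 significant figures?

15.674

∠VCA = 51.0° gives CA at -121.70° from the x-axis; with |CA| = 12.1, A = (29.139, -18.205). ∠CAQ = 145.7° gives AQ at -87.400° from the x-axis; with |AQ| = 11.9, Q = (29.679, -30.093). Then |VQ| = |Q − V| = 15.674.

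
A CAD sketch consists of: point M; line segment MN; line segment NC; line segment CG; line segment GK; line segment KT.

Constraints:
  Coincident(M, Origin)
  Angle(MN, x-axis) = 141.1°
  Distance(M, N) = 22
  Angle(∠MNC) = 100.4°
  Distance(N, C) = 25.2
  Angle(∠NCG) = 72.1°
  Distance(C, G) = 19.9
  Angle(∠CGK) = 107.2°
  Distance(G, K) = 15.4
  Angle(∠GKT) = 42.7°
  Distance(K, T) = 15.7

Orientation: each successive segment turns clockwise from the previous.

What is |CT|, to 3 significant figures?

12.8

M is at the origin; MN runs at 141.1° with length 22.0, so N = (-17.1, 13.8). ∠MNC = 100.4° gives NC at 61.5° from the x-axis; with |NC| = 25.2, C = (-5.10, 36.0). ∠NCG = 72.1° gives CG at -46.4° from the x-axis; with |CG| = 19.9, G = (8.63, 21.6). ∠CGK = 107.2° gives GK at -119° from the x-axis; with |GK| = 15.4, K = (1.11, 8.11). ∠GKT = 42.7° gives KT at 104° from the x-axis; with |KT| = 15.7, T = (-2.55, 23.4). Then |CT| = |T − C| = 12.8.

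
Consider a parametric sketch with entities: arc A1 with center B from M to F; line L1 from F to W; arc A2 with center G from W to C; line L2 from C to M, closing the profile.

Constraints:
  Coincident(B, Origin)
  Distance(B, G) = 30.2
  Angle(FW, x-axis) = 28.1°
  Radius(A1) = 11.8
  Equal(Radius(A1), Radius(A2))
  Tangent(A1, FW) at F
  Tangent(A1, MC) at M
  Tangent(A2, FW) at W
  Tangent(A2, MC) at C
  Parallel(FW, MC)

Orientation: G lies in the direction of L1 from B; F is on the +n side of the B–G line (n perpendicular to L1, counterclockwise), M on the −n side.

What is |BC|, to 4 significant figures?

32.42

Tangency of A1 to both parallel lines with radius 11.8 puts F and M at B ± 11.8·n: F = (-5.558, 10.41), M = (5.558, -10.41). Equal radii place W and C the same way about G: W = G + 11.8·n = (21.08, 24.63), C = G − 11.8·n = (32.20, 3.815). Then |BC| = |C − B| = 32.42.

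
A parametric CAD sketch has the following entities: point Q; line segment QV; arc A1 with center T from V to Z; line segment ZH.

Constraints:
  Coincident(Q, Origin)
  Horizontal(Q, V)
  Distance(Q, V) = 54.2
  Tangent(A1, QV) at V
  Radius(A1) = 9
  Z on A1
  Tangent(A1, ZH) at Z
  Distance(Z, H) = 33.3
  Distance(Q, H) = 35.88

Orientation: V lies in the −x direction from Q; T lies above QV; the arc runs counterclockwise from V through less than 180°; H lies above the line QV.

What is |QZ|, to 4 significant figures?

47.88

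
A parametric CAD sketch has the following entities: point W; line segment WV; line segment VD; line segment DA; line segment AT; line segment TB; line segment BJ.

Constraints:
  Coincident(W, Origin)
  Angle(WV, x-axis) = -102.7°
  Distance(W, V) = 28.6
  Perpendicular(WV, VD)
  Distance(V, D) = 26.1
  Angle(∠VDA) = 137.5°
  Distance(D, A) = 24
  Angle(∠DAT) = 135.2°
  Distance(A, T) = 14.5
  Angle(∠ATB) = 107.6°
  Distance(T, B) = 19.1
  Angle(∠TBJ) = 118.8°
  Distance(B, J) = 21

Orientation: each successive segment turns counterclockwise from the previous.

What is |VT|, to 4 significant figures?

54.04

∠VDA = 137.5° gives DA at 29.80° from the x-axis; with |DA| = 24.0, A = (40.00, -21.71). ∠DAT = 135.2° gives AT at 74.60° from the x-axis; with |AT| = 14.5, T = (43.85, -7.732). Then |VT| = |T − V| = 54.04.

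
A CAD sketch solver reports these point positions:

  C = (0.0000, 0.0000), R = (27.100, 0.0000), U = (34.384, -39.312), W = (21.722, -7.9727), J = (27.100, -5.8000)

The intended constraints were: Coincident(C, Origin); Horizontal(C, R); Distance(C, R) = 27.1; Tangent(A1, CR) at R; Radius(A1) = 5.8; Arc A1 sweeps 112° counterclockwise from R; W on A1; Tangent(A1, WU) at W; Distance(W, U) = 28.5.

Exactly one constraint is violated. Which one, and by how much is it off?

Distance(W, U) = 28.5 — off by 5.30.

C = (0.00, 0.00) ✓; C.y = 0.00, R.y = 0.00 ✓; |CR| = 27.10 ✓; ∠(JR, RC) = 90.00° ✓; |JR| = 5.800 ✓; bearing(J→W) − bearing(J→R) = 112.0° ✓; |JW| = 5.800 ✓; ∠(JW, WU) = 90.00° ✓; |WU| = 33.80 ✗.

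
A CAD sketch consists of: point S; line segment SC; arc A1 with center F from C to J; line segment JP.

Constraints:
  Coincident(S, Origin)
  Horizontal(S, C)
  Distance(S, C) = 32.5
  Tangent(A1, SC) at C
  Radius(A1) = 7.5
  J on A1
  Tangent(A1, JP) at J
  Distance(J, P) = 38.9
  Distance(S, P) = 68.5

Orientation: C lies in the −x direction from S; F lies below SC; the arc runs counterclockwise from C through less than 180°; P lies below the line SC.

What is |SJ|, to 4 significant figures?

39.49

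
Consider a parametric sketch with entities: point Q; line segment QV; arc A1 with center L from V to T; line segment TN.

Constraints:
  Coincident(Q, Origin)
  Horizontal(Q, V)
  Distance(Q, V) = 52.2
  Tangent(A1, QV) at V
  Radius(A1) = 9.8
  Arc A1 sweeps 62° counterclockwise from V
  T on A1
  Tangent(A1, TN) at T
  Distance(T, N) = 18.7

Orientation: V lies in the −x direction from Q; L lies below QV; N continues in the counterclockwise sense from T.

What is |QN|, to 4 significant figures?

72.94

On A1, V sits at bearing 90° from L; a 62° counterclockwise sweep puts T at bearing 152°, so T = L + 9.8·(cos 152°, sin 152°) = (-60.85, -5.199). The tangent condition forces LT to be normal to TN, so TN runs along (−sin 152°, cos 152°); with |TN| = 18.7, N = (-69.63, -21.71). Then |QN| = |N − Q| = 72.94.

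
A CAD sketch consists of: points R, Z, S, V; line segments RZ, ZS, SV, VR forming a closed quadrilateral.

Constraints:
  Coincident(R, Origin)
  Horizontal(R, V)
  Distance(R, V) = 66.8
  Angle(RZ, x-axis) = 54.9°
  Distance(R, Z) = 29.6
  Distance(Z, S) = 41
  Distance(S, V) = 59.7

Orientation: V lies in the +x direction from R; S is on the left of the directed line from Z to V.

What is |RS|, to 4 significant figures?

70.51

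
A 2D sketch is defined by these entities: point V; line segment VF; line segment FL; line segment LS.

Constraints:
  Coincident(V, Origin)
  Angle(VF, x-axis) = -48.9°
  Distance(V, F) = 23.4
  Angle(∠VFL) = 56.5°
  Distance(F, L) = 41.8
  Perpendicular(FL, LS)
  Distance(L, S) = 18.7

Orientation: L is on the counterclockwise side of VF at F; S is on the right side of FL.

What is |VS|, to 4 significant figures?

47.90

∠VFL = 56.5°, so FL runs at -48.9° + (180° − 56.5°) = 74.60° from the x-axis; with |FL| = 41.8, L = F + 41.8·(cos 74.60°, sin 74.60°) = (26.48, 22.67). FL ⟂ LS; with |LS| = 18.7 on the right of FL, S = L + 18.7·(0.9641, -0.2656) = (44.51, 17.70). Then |VS| = |S − V| = 47.90.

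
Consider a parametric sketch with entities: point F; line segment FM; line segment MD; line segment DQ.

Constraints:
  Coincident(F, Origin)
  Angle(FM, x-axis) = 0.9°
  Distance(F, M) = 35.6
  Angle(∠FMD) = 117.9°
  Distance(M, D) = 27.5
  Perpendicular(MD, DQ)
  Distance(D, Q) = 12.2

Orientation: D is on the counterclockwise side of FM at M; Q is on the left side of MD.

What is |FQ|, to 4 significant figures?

48.18

F is at the origin; FM runs at 0.9° with length 35.6, so M = 35.6·(cos 0.9°, sin 0.9°) = (35.60, 0.5592). ∠FMD = 117.9°, so MD runs at 0.9° + (180° − 117.9°) = 63.00° from the x-axis; with |MD| = 27.5, D = M + 27.5·(cos 63.00°, sin 63.00°) = (48.08, 25.06). MD ⟂ DQ; with |DQ| = 12.2 on the left of MD, Q = D + 12.2·(-0.8910, 0.4540) = (37.21, 30.60). Then |FQ| = |Q − F| = 48.18.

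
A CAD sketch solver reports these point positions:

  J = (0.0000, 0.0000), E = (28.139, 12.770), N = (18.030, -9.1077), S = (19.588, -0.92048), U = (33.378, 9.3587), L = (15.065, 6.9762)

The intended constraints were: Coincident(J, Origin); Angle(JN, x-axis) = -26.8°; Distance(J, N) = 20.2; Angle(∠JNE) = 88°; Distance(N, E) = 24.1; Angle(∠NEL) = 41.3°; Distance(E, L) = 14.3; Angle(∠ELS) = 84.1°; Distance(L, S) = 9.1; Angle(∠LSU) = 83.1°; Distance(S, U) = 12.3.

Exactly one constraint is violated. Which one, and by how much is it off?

Distance(S, U) = 12.3 — off by 4.90.

J = (0.00, 0.00) ✓; JN at -26.80° ✓; |JN| = 20.20 ✓; ∠JNE = 88.00° ✓; |NE| = 24.10 ✓; ∠NEL = 41.30° ✓; |EL| = 14.30 ✓; ∠ELS = 84.10° ✓; |LS| = 9.100 ✓; ∠LSU = 83.10° ✓; |SU| = 17.20 ✗.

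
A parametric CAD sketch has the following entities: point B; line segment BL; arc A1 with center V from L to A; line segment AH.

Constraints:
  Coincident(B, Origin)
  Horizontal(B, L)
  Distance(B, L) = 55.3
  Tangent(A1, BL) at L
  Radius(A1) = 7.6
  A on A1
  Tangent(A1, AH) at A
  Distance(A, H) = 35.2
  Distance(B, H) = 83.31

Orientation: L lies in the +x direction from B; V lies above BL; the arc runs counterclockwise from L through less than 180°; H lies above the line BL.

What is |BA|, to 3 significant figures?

62.7

Checks: B.y = 0.00, L.y = 0.00 ✓; ∠(VL, LB) = 90.00° ✓; |VL| = 7.600 ✓; |VA| = 7.600 ✓; ∠(VA, AH) = 90.00° ✓; |AH| = 35.20 ✓; |BH| = 83.31 ✓.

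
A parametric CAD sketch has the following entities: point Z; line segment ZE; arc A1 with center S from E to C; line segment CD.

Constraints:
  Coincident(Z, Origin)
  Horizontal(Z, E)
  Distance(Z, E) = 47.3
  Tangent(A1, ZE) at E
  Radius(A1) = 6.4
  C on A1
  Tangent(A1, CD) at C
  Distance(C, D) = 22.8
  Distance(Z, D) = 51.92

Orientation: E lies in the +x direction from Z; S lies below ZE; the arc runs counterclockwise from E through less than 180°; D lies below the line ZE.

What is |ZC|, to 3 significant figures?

41.5

Z is at the origin; Z and E share the same y with |ZE| = 47.3 and E on the +x side, so E = (47.3, 0.00). A1 meets ZE tangentially, so SE is at right angles to ZE, so S = E + (0, -6.4) = (47.3, -6.40). Since SC ⟂ CD (tangency), |SD| = √(6.4² + 22.8²) = 23.7 regardless of where C sits on A1. So D lies on both circle(Z, 51.92) and circle(S, 23.7); the below-ZE intersection is D = (42.6, -29.6). C is the foot of the tangent from D: C = (40.9, -6.88).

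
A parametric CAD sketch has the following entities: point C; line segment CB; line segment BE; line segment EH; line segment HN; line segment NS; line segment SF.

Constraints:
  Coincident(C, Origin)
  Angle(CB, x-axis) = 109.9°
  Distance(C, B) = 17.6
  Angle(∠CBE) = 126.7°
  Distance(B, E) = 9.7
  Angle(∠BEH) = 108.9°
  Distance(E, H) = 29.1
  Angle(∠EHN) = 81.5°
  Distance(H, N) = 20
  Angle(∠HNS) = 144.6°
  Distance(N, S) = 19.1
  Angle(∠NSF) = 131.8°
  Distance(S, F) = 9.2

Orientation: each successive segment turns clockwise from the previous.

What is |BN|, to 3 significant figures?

31.1

C is at the origin; CB runs at 109.9° with length 17.6, so B = (-5.99, 16.5). ∠CBE = 126.7° gives BE at 56.6° from the x-axis; with |BE| = 9.7, E = (-0.651, 24.6). ∠BEH = 108.9° gives EH at -14.5° from the x-axis; with |EH| = 29.1, H = (27.5, 17.4). ∠EHN = 81.5° gives HN at -113° from the x-axis; with |HN| = 20.0, N = (19.7, -1.05). Then |BN| = |N − B| = 31.1.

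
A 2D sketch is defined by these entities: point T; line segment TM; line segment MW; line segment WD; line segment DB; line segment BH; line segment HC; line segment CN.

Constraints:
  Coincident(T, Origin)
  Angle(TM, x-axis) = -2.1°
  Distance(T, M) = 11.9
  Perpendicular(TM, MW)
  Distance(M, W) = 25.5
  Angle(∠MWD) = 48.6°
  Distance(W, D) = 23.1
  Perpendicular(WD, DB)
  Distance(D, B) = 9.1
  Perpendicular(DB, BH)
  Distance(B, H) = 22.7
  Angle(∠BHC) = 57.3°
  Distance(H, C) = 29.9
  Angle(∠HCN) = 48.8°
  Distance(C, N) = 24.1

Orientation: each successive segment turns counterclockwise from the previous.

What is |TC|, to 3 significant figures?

28.8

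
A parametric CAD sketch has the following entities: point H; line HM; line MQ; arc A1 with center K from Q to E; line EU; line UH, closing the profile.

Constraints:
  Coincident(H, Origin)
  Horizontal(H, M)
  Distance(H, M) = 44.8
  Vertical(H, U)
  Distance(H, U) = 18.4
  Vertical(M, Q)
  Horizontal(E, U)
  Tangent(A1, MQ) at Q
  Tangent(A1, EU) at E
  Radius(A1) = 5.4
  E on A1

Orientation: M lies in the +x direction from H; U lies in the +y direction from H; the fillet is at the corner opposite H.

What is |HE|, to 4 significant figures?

43.48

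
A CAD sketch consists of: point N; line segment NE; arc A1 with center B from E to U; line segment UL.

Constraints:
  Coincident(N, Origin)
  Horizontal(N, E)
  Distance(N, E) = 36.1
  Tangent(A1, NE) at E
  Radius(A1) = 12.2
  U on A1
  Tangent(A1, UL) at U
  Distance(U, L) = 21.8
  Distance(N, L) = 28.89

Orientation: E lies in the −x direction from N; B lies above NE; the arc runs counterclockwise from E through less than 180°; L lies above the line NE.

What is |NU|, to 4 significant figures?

26.26

Checks: |BU| = 12.20 ✓; ∠(BU, UL) = 90.00° ✓; |UL| = 21.80 ✓; |NL| = 28.89 ✓.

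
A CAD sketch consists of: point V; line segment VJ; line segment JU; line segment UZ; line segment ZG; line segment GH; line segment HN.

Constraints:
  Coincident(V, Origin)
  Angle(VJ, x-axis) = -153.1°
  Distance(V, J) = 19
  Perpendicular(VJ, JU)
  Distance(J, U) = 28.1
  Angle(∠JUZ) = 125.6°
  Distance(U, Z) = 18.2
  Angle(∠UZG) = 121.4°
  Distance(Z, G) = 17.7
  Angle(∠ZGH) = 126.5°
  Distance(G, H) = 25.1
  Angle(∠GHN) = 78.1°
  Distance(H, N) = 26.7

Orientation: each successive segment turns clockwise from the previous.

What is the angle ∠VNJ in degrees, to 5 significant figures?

109.97°

V is at the origin; VJ runs at -153.1° with length 19.0, so J = (-16.944, -8.5963). The perpendicularity gives JU at right angles to VJ, so JU runs at 116.90°; with |JU| = 28.1, U = (-29.658, 16.463). ∠JUZ = 125.6° gives UZ at 62.500° from the x-axis; with |UZ| = 18.2, Z = (-21.254, 32.607). ∠UZG = 121.4° gives ZG at 3.9000° from the x-axis; with |ZG| = 17.7, G = (-3.5947, 33.811). ∠ZGH = 126.5° gives GH at -49.600° from the x-axis; with |GH| = 25.1, H = (12.673, 14.696). ∠GHN = 78.1° gives HN at -151.50° from the x-axis; with |HN| = 26.7, N = (-10.791, 1.9560). Then cos ∠VNJ = NV·NJ / (|NV||NJ|), giving 109.97°.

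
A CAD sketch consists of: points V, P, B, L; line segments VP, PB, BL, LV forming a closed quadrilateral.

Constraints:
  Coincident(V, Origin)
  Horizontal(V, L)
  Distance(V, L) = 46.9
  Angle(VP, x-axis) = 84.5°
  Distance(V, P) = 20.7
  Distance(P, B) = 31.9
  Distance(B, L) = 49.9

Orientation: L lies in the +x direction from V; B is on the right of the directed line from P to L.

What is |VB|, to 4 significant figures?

11.21

Checks: |PB| = 31.90 ✓; |BL| = 49.90 ✓.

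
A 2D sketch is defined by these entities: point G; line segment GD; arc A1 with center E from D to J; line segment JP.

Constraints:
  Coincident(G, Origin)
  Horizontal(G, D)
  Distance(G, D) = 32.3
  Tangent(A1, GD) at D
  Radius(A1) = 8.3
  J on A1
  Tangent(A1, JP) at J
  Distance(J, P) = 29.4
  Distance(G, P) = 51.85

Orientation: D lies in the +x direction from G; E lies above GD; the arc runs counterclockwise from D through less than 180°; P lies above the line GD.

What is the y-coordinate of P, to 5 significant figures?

38.775

Checks: |EJ| = 8.300 ✓; ∠(EJ, JP) = 90.00° ✓; |JP| = 29.40 ✓; |GP| = 51.85 ✓.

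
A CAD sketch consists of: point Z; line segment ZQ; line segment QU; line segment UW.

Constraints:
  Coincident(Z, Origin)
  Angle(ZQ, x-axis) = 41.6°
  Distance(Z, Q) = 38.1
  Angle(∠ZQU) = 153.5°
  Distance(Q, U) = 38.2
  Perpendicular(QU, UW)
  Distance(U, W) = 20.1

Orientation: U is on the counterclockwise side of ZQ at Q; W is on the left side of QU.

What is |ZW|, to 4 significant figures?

72.36

∠ZQU = 153.5°, so QU runs at 41.6° + (180° − 153.5°) = 68.10° from the x-axis; with |QU| = 38.2, U = Q + 38.2·(cos 68.10°, sin 68.10°) = (42.74, 60.74). QU is perpendicular to UW; with |UW| = 20.1 on the left of QU, W = U + 20.1·(-0.9278, 0.3730) = (24.09, 68.24). Then |ZW| = |W − Z| = 72.36.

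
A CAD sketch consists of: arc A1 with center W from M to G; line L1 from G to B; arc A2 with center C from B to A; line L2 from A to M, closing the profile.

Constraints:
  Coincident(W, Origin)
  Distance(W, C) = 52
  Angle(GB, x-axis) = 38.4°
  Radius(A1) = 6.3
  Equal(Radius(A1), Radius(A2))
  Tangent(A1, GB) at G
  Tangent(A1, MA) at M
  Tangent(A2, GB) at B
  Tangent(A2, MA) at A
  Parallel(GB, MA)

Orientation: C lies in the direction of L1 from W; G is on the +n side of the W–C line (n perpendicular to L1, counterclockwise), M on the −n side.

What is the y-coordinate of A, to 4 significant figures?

27.36

Tangency of A1 to both parallel lines with radius 6.3 puts G and M at W ± 6.3·n: G = (-3.913, 4.937), M = (3.913, -4.937). Equal radii place B and A the same way about C: B = C + 6.3·n = (36.84, 37.24), A = C − 6.3·n = (44.67, 27.36). So A.y = 27.36.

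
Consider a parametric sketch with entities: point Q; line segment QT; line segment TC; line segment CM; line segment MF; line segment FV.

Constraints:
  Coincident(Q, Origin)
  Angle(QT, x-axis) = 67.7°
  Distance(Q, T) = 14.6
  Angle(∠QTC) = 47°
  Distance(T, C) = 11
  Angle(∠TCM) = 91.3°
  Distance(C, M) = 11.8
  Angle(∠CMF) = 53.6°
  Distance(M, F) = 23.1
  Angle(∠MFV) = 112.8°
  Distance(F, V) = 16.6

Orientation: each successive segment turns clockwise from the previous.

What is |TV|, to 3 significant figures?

18.2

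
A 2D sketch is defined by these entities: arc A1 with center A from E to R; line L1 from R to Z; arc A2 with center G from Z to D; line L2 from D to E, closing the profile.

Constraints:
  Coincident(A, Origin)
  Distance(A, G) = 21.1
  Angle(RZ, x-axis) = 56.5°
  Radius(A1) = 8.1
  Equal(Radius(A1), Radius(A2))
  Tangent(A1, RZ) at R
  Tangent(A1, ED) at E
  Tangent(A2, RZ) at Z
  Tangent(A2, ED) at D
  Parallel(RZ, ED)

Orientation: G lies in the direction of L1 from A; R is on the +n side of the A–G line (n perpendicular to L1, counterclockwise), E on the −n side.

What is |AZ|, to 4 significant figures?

22.60

The slot axis is L1's direction at 56.5°, so u = (cos 56.5°, sin 56.5°) = (0.5519, 0.8339) and n = (−sin 56.5°, cos 56.5°) = (-0.8339, 0.5519). A is at the origin and G lies 21.1 along u from A, so G = 21.1·u = (11.65, 17.59). Tangency of A1 to both parallel lines with radius 8.1 puts R and E at A ± 8.1·n: R = (-6.754, 4.471), E = (6.754, -4.471). Equal radii place Z and D the same way about G: Z = G + 8.1·n = (4.891, 22.07), D = G − 8.1·n = (18.40, 13.12). Then |AZ| = |Z − A| = 22.60.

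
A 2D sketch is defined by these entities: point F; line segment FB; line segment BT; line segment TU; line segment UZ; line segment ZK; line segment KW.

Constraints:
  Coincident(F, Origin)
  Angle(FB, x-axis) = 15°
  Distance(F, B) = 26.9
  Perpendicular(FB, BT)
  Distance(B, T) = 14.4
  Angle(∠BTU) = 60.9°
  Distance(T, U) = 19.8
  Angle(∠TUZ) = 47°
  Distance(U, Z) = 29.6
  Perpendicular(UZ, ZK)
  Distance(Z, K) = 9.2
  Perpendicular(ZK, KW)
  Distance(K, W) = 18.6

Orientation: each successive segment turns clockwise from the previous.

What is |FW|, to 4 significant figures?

25.04

F is at the origin; FB runs at 15.0° with length 26.9, so B = (25.98, 6.962). FB is perpendicular to BT, so BT runs at -75.00°; with |BT| = 14.4, T = (29.71, -6.947). ∠BTU = 60.9° gives TU at 165.9° from the x-axis; with |TU| = 19.8, U = (10.51, -2.124). ∠TUZ = 47.0° gives UZ at 32.90° from the x-axis; with |UZ| = 29.6, Z = (35.36, 13.95). UZ ⟂ ZK, so ZK runs at -57.10°; with |ZK| = 9.2, K = (40.36, 6.230). ZK is perpendicular to KW, so KW runs at -147.1°; with |KW| = 18.6, W = (24.74, -3.873). Then |FW| = |W − F| = 25.04.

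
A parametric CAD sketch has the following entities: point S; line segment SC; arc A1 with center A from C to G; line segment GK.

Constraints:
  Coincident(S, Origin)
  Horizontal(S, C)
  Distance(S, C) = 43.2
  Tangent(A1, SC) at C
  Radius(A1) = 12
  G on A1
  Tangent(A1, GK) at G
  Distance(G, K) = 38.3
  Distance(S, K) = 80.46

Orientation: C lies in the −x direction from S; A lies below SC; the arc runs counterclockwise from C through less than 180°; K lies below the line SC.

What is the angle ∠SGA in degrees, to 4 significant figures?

27.85°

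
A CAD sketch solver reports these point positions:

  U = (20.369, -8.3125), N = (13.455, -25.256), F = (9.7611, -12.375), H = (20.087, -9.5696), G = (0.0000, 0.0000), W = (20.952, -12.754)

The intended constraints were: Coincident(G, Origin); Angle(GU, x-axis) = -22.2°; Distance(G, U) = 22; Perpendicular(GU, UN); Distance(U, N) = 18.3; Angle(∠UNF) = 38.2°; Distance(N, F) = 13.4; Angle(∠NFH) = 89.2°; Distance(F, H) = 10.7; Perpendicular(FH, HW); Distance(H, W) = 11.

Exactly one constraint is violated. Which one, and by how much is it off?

Distance(H, W) = 11 — off by 7.70.

G = (0.00, 0.00) ✓; GU at -22.20° ✓; |GU| = 22.00 ✓; ∠(GU, UN) = 90.00° ✓; |UN| = 18.30 ✓; ∠UNF = 38.20° ✓; |NF| = 13.40 ✓; ∠NFH = 89.20° ✓; |FH| = 10.70 ✓; ∠(FH, HW) = 90.00° ✓; |HW| = 3.300 ✗.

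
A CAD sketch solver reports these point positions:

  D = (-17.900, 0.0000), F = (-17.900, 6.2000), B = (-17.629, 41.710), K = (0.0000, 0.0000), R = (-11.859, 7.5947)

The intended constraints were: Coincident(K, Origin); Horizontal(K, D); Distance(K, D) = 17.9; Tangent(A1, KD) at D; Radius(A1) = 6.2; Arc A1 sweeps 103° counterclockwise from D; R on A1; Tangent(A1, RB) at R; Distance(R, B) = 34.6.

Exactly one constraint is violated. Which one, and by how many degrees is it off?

Tangent(A1, RB) at R — off by 3.40°.

K = (0.00, 0.00) ✓; K.y = 0.00, D.y = 0.00 ✓; |KD| = 17.90 ✓; ∠(FD, DK) = 90.00° ✓; |FD| = 6.200 ✓; bearing(F→R) − bearing(F→D) = 103.0° ✓; |FR| = 6.200 ✓; ∠(FR, RB) = 93.40° ✗; |RB| = 34.60 ✓.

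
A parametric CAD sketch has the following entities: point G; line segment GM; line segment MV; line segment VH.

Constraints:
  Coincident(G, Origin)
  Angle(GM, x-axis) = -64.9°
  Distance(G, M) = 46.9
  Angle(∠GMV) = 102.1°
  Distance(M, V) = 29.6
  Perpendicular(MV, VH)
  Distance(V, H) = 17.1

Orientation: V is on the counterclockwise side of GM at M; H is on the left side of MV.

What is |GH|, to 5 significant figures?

48.804

∠GMV = 102.1°, so MV runs at -64.9° + (180° − 102.1°) = 13.000° from the x-axis; with |MV| = 29.6, V = M + 29.6·(cos 13.000°, sin 13.000°) = (48.736, -35.813). MV is perpendicular to VH; with |VH| = 17.1 on the left of MV, H = V + 17.1·(-0.22495, 0.97437) = (44.890, -19.151). Then |GH| = |H − G| = 48.804.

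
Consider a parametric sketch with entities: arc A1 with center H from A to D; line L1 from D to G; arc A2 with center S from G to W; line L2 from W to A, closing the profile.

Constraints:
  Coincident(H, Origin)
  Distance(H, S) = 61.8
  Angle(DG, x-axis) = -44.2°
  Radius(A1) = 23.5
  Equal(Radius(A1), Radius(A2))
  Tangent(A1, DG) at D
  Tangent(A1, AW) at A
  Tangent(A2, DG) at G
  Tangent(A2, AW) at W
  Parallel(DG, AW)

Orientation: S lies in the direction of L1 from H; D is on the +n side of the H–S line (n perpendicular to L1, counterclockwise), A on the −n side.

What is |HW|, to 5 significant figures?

66.117

Tangency of A1 to both parallel lines with radius 23.5 puts D and A at H ± 23.5·n: D = (16.383, 16.847), A = (-16.383, -16.847). Equal radii place G and W the same way about S: G = S + 23.5·n = (60.688, -26.237), W = S − 23.5·n = (27.922, -59.932). Then |HW| = |W − H| = 66.117.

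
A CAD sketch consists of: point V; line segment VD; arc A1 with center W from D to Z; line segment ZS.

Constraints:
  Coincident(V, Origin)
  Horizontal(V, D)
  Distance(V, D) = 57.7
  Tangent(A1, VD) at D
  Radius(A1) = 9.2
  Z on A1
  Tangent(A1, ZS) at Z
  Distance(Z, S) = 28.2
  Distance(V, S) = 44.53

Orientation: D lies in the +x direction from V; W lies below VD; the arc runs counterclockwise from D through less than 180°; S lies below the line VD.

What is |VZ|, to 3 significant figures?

50.1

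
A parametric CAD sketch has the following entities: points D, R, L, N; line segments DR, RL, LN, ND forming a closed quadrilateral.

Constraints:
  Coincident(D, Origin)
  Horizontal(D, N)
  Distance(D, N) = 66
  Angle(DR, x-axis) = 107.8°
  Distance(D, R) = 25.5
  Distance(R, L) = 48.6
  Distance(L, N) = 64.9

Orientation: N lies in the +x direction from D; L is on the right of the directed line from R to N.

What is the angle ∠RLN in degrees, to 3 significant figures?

85.1°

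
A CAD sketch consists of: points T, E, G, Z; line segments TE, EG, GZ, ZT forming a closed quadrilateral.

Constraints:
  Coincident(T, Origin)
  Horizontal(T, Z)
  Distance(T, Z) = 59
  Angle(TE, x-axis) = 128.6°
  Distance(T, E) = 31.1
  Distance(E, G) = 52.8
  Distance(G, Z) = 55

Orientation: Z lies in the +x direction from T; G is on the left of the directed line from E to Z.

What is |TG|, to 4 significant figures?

54.20

Checks: |EG| = 52.80 ✓; |GZ| = 55.00 ✓.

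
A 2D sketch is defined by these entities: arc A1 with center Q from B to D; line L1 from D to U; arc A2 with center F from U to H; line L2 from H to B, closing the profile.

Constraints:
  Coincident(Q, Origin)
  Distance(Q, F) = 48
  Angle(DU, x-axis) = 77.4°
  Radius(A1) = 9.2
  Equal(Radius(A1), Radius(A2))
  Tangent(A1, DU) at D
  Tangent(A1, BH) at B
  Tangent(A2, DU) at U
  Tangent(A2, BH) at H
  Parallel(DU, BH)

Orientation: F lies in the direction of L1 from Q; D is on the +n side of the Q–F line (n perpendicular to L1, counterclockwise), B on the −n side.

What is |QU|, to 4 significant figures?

48.87

The slot axis is L1's direction at 77.4°, so u = (cos 77.4°, sin 77.4°) = (0.2181, 0.9759) and n = (−sin 77.4°, cos 77.4°) = (-0.9759, 0.2181). Q is at the origin and F lies 48.0 along u from Q, so F = 48.0·u = (10.47, 46.84). Tangency of A1 to both parallel lines with radius 9.2 puts D and B at Q ± 9.2·n: D = (-8.978, 2.007), B = (8.978, -2.007). Equal radii place U and H the same way about F: U = F + 9.2·n = (1.492, 48.85), H = F − 9.2·n = (19.45, 44.84). Then |QU| = |U − Q| = 48.87.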